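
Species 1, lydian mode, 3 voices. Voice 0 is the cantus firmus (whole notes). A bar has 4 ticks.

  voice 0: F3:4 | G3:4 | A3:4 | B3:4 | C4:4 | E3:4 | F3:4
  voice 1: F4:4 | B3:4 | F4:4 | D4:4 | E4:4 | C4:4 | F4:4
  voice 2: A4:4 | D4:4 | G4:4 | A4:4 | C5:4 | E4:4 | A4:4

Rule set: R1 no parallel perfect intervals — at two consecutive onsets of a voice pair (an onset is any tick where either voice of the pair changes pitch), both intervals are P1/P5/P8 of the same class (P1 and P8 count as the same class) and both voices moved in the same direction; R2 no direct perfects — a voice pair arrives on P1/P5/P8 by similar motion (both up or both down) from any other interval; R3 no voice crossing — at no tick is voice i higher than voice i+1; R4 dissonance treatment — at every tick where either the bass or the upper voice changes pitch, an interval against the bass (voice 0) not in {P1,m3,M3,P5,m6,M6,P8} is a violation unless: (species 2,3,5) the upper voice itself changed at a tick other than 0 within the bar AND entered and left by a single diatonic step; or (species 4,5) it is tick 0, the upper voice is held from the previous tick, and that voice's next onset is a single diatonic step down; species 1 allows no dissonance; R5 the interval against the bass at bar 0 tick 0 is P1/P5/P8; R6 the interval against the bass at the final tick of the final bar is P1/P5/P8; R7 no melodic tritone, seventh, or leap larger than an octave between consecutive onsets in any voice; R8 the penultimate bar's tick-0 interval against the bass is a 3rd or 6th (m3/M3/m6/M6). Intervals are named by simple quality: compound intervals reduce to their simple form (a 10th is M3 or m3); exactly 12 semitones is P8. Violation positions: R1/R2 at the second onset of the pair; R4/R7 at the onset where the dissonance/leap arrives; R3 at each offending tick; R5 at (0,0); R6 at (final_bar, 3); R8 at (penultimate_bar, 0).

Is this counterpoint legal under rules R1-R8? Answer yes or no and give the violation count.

bar 0: v0=F3 v1=F4 v2=A4 (M3)
bar 1: v0=G3 v1=B3 v2=D4 (P5)
bar 2: v0=A3 v1=F4 v2=G4 (m7)
bar 3: v0=B3 v1=D4 v2=A4 (m7)
bar 4: v0=C4 v1=E4 v2=C5 (P8)
bar 5: v0=E3 v1=C4 v2=E4 (P8)
bar 6: v0=F3 v1=F4 v2=A4 (M3)
  R5 @ bar0.0: opens on M3
  R7 @ bar1.0: F4->B3 leap 6st
  R4 @ bar2.0: A3/G4 m7 untreated
  R7 @ bar2.0: B3->F4 leap 6st
  R4 @ bar3.0: B3/A4 m7 untreated
  R2 @ bar4.0: B3/A4 m7 -> C4/C5 P8 similar
  R1 @ bar5.0: C4/C5 P8 -> E3/E4 P8 similar
  R8 @ bar5.0: penult P8 not 3rd/6th
  R2 @ bar6.0: E3/C4 m6 -> F3/F4 P8 similar
  R6 @ bar6.3: closes on M3

No (10 violations)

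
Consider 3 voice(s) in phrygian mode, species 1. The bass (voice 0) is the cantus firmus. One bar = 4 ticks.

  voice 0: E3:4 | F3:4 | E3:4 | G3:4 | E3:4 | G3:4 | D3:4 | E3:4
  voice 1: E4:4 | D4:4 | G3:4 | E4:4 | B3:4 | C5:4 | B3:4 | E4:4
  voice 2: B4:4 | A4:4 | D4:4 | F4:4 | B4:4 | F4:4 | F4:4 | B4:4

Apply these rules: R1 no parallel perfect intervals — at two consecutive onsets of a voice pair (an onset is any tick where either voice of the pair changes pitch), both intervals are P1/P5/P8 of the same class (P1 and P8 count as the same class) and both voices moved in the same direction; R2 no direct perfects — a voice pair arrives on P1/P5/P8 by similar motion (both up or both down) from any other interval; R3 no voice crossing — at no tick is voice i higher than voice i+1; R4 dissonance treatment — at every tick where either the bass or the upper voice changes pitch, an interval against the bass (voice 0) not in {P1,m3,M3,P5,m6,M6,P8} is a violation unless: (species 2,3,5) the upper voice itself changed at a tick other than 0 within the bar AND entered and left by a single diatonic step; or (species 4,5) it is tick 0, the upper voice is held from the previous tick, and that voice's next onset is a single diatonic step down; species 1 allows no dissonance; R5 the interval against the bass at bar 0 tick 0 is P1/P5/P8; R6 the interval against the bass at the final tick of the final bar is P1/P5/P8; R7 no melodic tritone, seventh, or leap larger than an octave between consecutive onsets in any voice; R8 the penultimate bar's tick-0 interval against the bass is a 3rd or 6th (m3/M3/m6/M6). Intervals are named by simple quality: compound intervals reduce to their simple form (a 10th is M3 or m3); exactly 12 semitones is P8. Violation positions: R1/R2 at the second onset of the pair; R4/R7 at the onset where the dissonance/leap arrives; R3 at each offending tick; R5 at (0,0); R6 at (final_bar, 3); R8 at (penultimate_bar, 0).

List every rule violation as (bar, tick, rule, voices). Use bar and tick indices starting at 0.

bar 0: v0=E3 v1=E4 v2=B4 downbeat P5
bar 1: v0=F3 v1=D4 v2=A4 downbeat M3
bar 2: v0=E3 v1=G3 v2=D4 downbeat m7
bar 3: v0=G3 v1=E4 v2=F4 downbeat m7
bar 4: v0=E3 v1=B3 v2=B4 downbeat P5
bar 5: v0=G3 v1=C5 v2=F4 downbeat m7
bar 6: v0=D3 v1=B3 v2=F4 downbeat m3
bar 7: v0=E3 v1=E4 v2=B4 downbeat P5
  -> R1 @ bar 1 tick 0 v(1, 2): E4/B4 P5 -> D4/A4 P5 similar
  -> R1 @ bar 2 tick 0 v(1, 2): D4/A4 P5 -> G3/D4 P5 similar
  -> R4 @ bar 2 tick 0 v(0, 2): E3/D4 m7 untreated
  -> R4 @ bar 3 tick 0 v(0, 2): G3/F4 m7 untreated
  -> R2 @ bar 4 tick 0 v(0, 1): G3/E4 M6 -> E3/B3 P5 similar
  -> R7 @ bar 4 tick 0 v(2,): F4->B4 leap 6st
  -> R3 @ bar 5 tick 0 v(1, 2): C5 above F4
  -> R4 @ bar 5 tick 0 v(0, 1): G3/C5 P4 untreated
  -> R4 @ bar 5 tick 0 v(0, 2): G3/F4 m7 untreated
  -> R7 @ bar 5 tick 0 v(1,): B3->C5 leap 13st
  -> R7 @ bar 5 tick 0 v(2,): B4->F4 leap 6st
  -> R3 @ bar 5 tick 1 v(1, 2): C5 above F4
  -> R3 @ bar 5 tick 2 v(1, 2): C5 above F4
  -> R3 @ bar 5 tick 3 v(1, 2): C5 above F4
  -> R7 @ bar 6 tick 0 v(1,): C5->B3 leap 13st
  -> R2 @ bar 7 tick 0 v(0, 1): D3/B3 M6 -> E3/E4 P8 similar
  -> R2 @ bar 7 tick 0 v(0, 2): D3/F4 m3 -> E3/B4 P5 similar
  -> R2 @ bar 7 tick 0 v(1, 2): B3/F4 TT -> E4/B4 P5 similar
  -> R7 @ bar 7 tick 0 v(2,): F4->B4 leap 6st

(1, 0, R1, (1, 2))
(2, 0, R1, (1, 2))
(2, 0, R4, (0, 2))
(3, 0, R4, (0, 2))
(4, 0, R2, (0, 1))
(4, 0, R7, (2,))
(5, 0, R3, (1, 2))
(5, 0, R4, (0, 1))
(5, 0, R4, (0, 2))
(5, 0, R7, (1,))
(5, 0, R7, (2,))
(5, 1, R3, (1, 2))
(5, 2, R3, (1, 2))
(5, 3, R3, (1, 2))
(6, 0, R7, (1,))
(7, 0, R2, (0, 1))
(7, 0, R2, (0, 2))
(7, 0, R2, (1, 2))
(7, 0, R7, (2,))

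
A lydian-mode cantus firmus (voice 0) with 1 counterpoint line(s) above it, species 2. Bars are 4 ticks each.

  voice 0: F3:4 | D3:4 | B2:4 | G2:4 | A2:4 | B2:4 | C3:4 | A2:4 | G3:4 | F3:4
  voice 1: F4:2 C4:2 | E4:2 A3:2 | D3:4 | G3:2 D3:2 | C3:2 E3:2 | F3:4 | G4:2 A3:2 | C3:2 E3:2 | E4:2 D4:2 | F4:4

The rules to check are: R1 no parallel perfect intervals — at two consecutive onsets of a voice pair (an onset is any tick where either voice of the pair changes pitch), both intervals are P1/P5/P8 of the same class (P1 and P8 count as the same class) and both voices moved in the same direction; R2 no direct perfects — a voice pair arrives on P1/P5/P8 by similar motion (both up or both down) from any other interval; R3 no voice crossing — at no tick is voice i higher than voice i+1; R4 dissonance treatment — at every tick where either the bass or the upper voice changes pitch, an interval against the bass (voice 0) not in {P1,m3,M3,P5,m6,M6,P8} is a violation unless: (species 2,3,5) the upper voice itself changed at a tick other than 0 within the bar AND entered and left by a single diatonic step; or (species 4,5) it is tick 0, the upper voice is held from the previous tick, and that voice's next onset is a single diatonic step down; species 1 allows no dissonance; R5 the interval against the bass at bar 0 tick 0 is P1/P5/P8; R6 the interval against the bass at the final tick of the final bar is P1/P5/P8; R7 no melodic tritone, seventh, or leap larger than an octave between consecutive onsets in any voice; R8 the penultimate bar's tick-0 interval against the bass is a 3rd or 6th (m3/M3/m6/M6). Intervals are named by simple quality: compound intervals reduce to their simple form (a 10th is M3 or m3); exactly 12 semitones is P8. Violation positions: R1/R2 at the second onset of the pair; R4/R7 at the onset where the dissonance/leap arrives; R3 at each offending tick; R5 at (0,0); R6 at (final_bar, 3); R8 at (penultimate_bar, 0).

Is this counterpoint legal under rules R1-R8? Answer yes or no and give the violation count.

bar 0: v0=F3 v1=F4 (P8)
bar 1: v0=D3 v1=E4 (M2)
bar 2: v0=B2 v1=D3 (m3)
bar 3: v0=G2 v1=G3 (P8)
bar 4: v0=A2 v1=C3 (m3)
bar 5: v0=B2 v1=F3 (TT)
bar 6: v0=C3 v1=G4 (P5)
bar 7: v0=A2 v1=C3 (m3)
bar 8: v0=G3 v1=E4 (M6)
bar 9: v0=F3 v1=F4 (P8)
  R4 @ bar1.0: D3/E4 M2 untreated
  R4 @ bar5.0: B2/F3 TT untreated
  R2 @ bar6.0: B2/F3 TT -> C3/G4 P5 similar
  R7 @ bar6.0: F3->G4 leap 14st
  R7 @ bar6.2: G4->A3 leap 10st
  R7 @ bar8.0: A2->G3 leap 10st

No (6 violations)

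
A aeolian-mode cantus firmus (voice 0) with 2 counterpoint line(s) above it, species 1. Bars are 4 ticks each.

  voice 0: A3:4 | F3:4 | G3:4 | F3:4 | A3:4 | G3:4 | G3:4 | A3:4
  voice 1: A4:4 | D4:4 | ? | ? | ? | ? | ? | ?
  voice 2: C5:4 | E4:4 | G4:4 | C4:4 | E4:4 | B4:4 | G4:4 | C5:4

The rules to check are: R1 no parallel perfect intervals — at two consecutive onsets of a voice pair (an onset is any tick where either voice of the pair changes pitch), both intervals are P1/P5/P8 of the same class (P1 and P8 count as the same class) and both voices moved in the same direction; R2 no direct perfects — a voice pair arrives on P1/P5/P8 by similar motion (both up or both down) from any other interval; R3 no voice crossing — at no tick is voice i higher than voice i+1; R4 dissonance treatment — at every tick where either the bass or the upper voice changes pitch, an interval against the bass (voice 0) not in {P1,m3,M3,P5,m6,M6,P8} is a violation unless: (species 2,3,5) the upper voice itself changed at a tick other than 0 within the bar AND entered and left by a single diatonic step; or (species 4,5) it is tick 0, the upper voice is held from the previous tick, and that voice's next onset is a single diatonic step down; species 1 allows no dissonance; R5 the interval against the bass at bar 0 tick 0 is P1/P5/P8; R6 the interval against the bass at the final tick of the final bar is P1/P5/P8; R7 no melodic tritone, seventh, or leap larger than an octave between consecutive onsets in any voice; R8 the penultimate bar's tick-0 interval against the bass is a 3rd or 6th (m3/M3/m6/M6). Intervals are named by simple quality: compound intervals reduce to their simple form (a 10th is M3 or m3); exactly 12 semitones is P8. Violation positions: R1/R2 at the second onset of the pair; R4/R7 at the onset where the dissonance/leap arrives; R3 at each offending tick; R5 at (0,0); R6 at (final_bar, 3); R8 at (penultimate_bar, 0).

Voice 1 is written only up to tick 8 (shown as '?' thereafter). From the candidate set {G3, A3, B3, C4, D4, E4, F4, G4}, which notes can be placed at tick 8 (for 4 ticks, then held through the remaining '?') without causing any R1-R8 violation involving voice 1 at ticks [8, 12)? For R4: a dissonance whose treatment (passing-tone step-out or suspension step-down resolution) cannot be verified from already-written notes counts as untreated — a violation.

G3: legal
A3: violates R4
B3: legal
C4: violates R4
D4: legal
E4: legal
F4: violates R4
G4: violates R2

{B3, D4, E4, G3}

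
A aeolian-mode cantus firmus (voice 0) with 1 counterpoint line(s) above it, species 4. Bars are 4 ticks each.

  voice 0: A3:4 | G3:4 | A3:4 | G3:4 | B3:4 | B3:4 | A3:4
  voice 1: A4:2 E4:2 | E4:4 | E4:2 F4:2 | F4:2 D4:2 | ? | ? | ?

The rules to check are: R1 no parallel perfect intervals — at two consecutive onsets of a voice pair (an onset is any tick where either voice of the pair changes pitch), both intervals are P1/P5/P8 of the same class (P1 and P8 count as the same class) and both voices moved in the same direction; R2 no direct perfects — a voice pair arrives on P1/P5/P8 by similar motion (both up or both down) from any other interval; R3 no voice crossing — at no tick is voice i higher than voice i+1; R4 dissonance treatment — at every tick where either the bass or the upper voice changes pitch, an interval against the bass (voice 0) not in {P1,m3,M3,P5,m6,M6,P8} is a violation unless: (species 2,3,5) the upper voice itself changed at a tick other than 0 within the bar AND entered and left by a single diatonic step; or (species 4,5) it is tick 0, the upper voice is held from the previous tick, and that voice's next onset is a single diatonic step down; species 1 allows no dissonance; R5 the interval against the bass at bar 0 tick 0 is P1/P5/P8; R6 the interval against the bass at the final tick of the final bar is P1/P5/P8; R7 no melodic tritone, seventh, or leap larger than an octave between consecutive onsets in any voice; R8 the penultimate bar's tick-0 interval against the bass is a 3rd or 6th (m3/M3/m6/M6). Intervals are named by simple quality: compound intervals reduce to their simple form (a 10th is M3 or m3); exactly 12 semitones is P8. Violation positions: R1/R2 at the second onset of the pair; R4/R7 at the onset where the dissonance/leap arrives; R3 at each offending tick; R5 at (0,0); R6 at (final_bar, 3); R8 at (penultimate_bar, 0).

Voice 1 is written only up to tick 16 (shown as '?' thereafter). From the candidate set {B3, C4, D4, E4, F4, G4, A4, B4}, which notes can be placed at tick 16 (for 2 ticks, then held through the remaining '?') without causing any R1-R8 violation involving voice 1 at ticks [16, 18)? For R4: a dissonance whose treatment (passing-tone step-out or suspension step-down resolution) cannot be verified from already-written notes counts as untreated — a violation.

{B3, D4, G4}

B3: legal
C4: violates R4
D4: legal
E4: violates R4
F4: violates R4
G4: legal
A4: violates R4
B4: violates R2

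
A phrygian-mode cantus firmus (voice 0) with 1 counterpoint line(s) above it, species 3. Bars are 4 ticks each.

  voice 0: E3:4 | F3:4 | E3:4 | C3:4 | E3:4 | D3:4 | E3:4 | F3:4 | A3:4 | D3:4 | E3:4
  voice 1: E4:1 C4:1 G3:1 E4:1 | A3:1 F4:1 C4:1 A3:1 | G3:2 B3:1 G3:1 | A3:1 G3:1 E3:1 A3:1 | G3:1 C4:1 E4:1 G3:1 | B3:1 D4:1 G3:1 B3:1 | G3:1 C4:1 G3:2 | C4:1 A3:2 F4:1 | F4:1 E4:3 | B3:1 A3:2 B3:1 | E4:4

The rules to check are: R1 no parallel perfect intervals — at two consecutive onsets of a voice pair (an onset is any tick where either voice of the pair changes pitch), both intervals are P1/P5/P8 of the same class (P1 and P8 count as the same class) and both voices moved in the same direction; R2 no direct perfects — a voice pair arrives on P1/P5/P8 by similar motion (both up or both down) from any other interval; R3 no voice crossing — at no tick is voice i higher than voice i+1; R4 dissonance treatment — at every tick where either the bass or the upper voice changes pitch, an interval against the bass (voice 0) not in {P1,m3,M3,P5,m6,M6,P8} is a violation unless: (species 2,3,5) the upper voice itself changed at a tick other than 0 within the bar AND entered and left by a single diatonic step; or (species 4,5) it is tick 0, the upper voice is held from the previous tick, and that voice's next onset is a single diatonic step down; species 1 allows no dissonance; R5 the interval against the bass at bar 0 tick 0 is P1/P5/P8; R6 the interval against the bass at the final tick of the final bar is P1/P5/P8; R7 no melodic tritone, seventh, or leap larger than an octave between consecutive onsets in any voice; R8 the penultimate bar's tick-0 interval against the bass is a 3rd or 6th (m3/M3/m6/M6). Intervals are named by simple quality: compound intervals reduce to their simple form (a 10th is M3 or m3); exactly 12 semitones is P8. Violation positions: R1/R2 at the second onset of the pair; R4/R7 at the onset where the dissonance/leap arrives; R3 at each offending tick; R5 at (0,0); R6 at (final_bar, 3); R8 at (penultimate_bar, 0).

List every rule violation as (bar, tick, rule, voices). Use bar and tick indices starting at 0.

bar 0: v0=E3 v1=E4 downbeat P8
bar 1: v0=F3 v1=A3 downbeat M3
bar 2: v0=E3 v1=G3 downbeat m3
bar 3: v0=C3 v1=A3 downbeat M6
bar 4: v0=E3 v1=G3 downbeat m3
bar 5: v0=D3 v1=B3 downbeat M6
bar 6: v0=E3 v1=G3 downbeat m3
bar 7: v0=F3 v1=C4 downbeat P5
bar 8: v0=A3 v1=F4 downbeat m6
bar 9: v0=D3 v1=B3 downbeat M6
bar 10: v0=E3 v1=E4 downbeat P8
  -> R4 @ bar 5 tick 2 v(0, 1): D3/G3 P4 untreated
  -> R2 @ bar 7 tick 0 v(0, 1): E3/G3 m3 -> F3/C4 P5 similar
  -> R2 @ bar 10 tick 0 v(0, 1): D3/B3 M6 -> E3/E4 P8 similar

(5, 2, R4, (0, 1))
(7, 0, R2, (0, 1))
(10, 0, R2, (0, 1))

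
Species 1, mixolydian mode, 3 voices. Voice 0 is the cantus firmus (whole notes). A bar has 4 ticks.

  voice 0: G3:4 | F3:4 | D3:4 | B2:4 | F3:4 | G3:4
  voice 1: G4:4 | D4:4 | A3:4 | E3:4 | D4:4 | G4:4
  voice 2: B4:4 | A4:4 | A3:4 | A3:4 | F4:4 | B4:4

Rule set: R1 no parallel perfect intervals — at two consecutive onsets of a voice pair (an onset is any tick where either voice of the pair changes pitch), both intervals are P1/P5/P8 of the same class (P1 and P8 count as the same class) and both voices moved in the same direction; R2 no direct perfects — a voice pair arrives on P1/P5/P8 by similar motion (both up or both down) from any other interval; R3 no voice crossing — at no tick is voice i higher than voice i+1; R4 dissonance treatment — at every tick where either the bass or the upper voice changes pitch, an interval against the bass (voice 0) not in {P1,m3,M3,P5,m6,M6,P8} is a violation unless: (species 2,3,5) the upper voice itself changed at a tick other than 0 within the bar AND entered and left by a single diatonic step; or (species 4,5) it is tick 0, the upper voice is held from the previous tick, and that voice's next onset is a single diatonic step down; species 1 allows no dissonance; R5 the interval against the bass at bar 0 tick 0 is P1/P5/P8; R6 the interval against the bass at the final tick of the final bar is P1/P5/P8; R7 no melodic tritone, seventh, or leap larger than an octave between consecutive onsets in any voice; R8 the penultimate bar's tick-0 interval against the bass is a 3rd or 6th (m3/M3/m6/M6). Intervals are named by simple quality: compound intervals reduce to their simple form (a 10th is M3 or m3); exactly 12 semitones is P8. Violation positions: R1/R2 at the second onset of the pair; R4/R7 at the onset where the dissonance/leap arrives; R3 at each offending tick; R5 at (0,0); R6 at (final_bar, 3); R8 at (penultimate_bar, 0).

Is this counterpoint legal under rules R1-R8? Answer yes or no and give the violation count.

bar 0: v0=G3 v1=G4 v2=B4 (M3)
bar 1: v0=F3 v1=D4 v2=A4 (M3)
bar 2: v0=D3 v1=A3 v2=A3 (P5)
bar 3: v0=B2 v1=E3 v2=A3 (m7)
bar 4: v0=F3 v1=D4 v2=F4 (P8)
bar 5: v0=G3 v1=G4 v2=B4 (M3)
  R5 @ bar0.0: opens on M3
  R2 @ bar1.0: G4/B4 M3 -> D4/A4 P5 similar
  R2 @ bar2.0: F3/D4 M6 -> D3/A3 P5 similar
  R2 @ bar2.0: F3/A4 M3 -> D3/A3 P5 similar
  R2 @ bar2.0: D4/A4 P5 -> A3/A3 P1 similar
  R4 @ bar3.0: B2/E3 P4 untreated
  R4 @ bar3.0: B2/A3 m7 untreated
  R2 @ bar4.0: B2/A3 m7 -> F3/F4 P8 similar
  R7 @ bar4.0: B2->F3 leap 6st
  R7 @ bar4.0: E3->D4 leap 10st
  R8 @ bar4.0: penult P8 not 3rd/6th
  R2 @ bar5.0: F3/D4 M6 -> G3/G4 P8 similar
  R7 @ bar5.0: F4->B4 leap 6st
  R6 @ bar5.3: closes on M3

No (14 violations)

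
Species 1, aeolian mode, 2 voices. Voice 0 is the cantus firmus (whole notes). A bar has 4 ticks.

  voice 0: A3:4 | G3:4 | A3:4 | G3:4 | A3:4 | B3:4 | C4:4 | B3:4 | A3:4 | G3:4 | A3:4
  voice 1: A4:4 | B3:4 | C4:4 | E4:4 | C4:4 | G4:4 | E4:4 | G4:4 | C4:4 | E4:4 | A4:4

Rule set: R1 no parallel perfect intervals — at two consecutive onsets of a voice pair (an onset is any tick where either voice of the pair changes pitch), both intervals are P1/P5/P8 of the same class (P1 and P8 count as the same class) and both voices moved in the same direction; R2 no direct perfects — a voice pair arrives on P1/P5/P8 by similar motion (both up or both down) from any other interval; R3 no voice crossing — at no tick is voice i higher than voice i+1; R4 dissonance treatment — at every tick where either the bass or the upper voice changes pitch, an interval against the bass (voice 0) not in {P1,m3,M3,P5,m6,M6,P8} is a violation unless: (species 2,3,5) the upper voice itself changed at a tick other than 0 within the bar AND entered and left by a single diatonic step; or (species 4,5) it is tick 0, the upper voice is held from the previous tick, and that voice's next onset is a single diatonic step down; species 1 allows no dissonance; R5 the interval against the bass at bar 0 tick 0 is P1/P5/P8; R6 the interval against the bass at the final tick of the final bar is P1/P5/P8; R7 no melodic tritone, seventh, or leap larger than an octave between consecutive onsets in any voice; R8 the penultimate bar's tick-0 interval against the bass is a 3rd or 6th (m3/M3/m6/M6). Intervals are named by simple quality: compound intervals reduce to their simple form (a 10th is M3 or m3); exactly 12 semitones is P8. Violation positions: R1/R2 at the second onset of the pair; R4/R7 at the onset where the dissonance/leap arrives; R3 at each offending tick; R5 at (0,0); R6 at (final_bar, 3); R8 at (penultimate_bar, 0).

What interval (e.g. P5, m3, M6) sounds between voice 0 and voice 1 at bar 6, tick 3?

voice 0=C4 voice 1=E4 -> M3

M3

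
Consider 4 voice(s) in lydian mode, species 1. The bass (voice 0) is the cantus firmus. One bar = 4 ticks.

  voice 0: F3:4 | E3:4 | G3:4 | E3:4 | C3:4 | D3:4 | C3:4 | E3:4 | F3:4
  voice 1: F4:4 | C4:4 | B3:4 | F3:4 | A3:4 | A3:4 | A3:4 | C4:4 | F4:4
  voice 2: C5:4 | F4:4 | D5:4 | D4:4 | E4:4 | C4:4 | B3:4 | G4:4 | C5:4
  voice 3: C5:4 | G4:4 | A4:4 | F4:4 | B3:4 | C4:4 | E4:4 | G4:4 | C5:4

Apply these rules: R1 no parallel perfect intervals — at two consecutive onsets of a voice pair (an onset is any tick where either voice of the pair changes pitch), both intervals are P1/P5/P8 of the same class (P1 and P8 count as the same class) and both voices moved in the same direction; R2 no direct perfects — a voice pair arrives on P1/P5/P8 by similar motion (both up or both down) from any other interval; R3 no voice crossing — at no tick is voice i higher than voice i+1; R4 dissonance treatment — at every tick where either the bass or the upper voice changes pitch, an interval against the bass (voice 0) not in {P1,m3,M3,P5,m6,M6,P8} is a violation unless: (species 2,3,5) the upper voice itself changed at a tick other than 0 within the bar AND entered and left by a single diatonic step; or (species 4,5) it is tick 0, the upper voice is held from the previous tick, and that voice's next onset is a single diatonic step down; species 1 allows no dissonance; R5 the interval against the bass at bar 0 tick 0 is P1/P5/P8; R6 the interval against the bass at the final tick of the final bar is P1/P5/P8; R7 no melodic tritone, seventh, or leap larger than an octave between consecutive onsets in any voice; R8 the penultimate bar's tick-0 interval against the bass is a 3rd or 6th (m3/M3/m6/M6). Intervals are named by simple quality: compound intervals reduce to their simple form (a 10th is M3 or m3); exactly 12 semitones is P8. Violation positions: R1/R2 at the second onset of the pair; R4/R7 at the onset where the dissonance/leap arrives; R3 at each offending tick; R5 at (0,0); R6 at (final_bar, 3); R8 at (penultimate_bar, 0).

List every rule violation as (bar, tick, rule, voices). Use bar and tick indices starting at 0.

(1, 0, R1, (1, 3))
(1, 0, R4, (0, 2))
(2, 0, R2, (0, 2))
(2, 0, R3, (2, 3))
(2, 0, R4, (0, 3))
(2, 1, R3, (2, 3))
(2, 2, R3, (2, 3))
(2, 3, R3, (2, 3))
(3, 0, R2, (1, 3))
(3, 0, R4, (0, 1))
(3, 0, R4, (0, 2))
(3, 0, R4, (0, 3))
(3, 0, R7, (1,))
(4, 0, R2, (1, 2))
(4, 0, R3, (2, 3))
(4, 0, R4, (0, 3))
(4, 0, R7, (3,))
(4, 1, R3, (2, 3))
(4, 2, R3, (2, 3))
(4, 3, R3, (2, 3))
(5, 0, R4, (0, 2))
(5, 0, R4, (0, 3))
(6, 0, R4, (0, 2))
(7, 0, R1, (1, 3))
(7, 0, R2, (1, 2))
(7, 0, R2, (2, 3))
(8, 0, R1, (1, 2))
(8, 0, R1, (1, 3))
(8, 0, R1, (2, 3))
(8, 0, R2, (0, 1))
(8, 0, R2, (0, 2))
(8, 0, R2, (0, 3))

bar 0: v0=F3 v1=F4 v2=C5 v3=C5 downbeat P5
bar 1: v0=E3 v1=C4 v2=F4 v3=G4 downbeat m3
bar 2: v0=G3 v1=B3 v2=D5 v3=A4 downbeat M2
bar 3: v0=E3 v1=F3 v2=D4 v3=F4 downbeat m2
bar 4: v0=C3 v1=A3 v2=E4 v3=B3 downbeat M7
bar 5: v0=D3 v1=A3 v2=C4 v3=C4 downbeat m7
bar 6: v0=C3 v1=A3 v2=B3 v3=E4 downbeat M3
bar 7: v0=E3 v1=C4 v2=G4 v3=G4 downbeat m3
bar 8: v0=F3 v1=F4 v2=C5 v3=C5 downbeat P5
  -> R1 @ bar 1 tick 0 v(1, 3): F4/C5 P5 -> C4/G4 P5 similar
  -> R4 @ bar 1 tick 0 v(0, 2): E3/F4 m2 untreated
  -> R2 @ bar 2 tick 0 v(0, 2): E3/F4 m2 -> G3/D5 P5 similar
  -> R3 @ bar 2 tick 0 v(2, 3): D5 above A4
  -> R4 @ bar 2 tick 0 v(0, 3): G3/A4 M2 untreated
  -> R3 @ bar 2 tick 1 v(2, 3): D5 above A4
  -> R3 @ bar 2 tick 2 v(2, 3): D5 above A4
  -> R3 @ bar 2 tick 3 v(2, 3): D5 above A4
  -> R2 @ bar 3 tick 0 v(1, 3): B3/A4 m7 -> F3/F4 P8 similar
  -> R4 @ bar 3 tick 0 v(0, 1): E3/F3 m2 untreated
  -> R4 @ bar 3 tick 0 v(0, 2): E3/D4 m7 untreated
  -> R4 @ bar 3 tick 0 v(0, 3): E3/F4 m2 untreated
  -> R7 @ bar 3 tick 0 v(1,): B3->F3 leap 6st
  -> R2 @ bar 4 tick 0 v(1, 2): F3/D4 M6 -> A3/E4 P5 similar
  -> R3 @ bar 4 tick 0 v(2, 3): E4 above B3
  -> R4 @ bar 4 tick 0 v(0, 3): C3/B3 M7 untreated
  -> R7 @ bar 4 tick 0 v(3,): F4->B3 leap 6st
  -> R3 @ bar 4 tick 1 v(2, 3): E4 above B3
  -> R3 @ bar 4 tick 2 v(2, 3): E4 above B3
  -> R3 @ bar 4 tick 3 v(2, 3): E4 above B3
  -> R4 @ bar 5 tick 0 v(0, 2): D3/C4 m7 untreated
  -> R4 @ bar 5 tick 0 v(0, 3): D3/C4 m7 untreated
  -> R4 @ bar 6 tick 0 v(0, 2): C3/B3 M7 untreated
  -> R1 @ bar 7 tick 0 v(1, 3): A3/E4 P5 -> C4/G4 P5 similar
  -> R2 @ bar 7 tick 0 v(1, 2): A3/B3 M2 -> C4/G4 P5 similar
  -> R2 @ bar 7 tick 0 v(2, 3): B3/E4 P4 -> G4/G4 P1 similar
  -> R1 @ bar 8 tick 0 v(1, 2): C4/G4 P5 -> F4/C5 P5 similar
  -> R1 @ bar 8 tick 0 v(1, 3): C4/G4 P5 -> F4/C5 P5 similar
  -> R1 @ bar 8 tick 0 v(2, 3): G4/G4 P1 -> C5/C5 P1 similar
  -> R2 @ bar 8 tick 0 v(0, 1): E3/C4 m6 -> F3/F4 P8 similar
  -> R2 @ bar 8 tick 0 v(0, 2): E3/G4 m3 -> F3/C5 P5 similar
  -> R2 @ bar 8 tick 0 v(0, 3): E3/G4 m3 -> F3/C5 P5 similar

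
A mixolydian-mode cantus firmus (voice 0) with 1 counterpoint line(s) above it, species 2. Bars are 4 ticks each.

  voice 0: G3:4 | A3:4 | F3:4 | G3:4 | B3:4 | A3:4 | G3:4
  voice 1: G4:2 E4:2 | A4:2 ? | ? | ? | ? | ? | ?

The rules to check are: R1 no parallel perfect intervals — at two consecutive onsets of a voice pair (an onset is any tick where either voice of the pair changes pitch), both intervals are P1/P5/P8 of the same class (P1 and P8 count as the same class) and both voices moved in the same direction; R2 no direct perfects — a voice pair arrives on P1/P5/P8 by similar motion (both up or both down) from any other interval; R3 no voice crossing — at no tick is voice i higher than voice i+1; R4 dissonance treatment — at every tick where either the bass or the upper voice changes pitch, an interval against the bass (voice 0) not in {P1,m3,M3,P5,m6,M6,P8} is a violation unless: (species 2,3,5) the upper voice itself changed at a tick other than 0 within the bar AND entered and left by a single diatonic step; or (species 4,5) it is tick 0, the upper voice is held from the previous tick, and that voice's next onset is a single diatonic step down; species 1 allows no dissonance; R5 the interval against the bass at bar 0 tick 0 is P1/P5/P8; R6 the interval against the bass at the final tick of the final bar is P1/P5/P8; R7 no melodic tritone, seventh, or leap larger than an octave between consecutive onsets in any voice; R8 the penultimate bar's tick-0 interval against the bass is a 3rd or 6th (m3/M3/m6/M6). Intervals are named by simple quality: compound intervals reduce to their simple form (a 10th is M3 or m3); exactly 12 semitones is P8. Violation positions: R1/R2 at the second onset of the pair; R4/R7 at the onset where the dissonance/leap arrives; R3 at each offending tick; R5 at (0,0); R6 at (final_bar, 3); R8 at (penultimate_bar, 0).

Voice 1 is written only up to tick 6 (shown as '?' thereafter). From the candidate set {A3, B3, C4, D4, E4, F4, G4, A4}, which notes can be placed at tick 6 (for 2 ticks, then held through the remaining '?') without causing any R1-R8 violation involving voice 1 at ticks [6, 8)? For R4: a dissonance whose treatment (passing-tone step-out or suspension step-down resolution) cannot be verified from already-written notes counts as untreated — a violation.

A3: legal
B3: violates R4,R7
C4: legal
D4: violates R4
E4: legal
F4: legal
G4: violates R4
A4: legal

{A3, A4, C4, E4, F4}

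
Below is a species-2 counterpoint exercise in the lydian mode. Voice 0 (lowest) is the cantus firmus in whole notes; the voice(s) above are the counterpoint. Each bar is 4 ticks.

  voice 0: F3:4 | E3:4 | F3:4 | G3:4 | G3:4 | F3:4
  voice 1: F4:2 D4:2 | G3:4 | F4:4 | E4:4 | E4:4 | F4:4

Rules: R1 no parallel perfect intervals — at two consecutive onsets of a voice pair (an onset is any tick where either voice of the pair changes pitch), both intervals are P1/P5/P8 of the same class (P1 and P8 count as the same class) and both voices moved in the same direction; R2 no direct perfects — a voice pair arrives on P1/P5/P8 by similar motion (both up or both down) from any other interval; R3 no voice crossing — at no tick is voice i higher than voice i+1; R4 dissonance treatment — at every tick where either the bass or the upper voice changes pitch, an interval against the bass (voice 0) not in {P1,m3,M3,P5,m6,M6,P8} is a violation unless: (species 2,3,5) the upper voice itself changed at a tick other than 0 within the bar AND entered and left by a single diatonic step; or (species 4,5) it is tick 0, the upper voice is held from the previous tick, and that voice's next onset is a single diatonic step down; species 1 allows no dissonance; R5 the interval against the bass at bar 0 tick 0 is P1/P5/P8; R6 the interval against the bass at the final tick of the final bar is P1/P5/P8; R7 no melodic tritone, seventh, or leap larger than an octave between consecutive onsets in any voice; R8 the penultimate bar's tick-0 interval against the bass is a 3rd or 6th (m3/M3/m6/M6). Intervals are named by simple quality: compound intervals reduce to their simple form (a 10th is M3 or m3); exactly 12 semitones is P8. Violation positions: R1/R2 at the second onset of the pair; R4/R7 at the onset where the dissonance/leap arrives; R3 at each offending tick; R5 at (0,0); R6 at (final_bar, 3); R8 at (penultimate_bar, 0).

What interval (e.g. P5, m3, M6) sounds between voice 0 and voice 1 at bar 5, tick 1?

voice 0=F3 voice 1=F4 -> P8

P8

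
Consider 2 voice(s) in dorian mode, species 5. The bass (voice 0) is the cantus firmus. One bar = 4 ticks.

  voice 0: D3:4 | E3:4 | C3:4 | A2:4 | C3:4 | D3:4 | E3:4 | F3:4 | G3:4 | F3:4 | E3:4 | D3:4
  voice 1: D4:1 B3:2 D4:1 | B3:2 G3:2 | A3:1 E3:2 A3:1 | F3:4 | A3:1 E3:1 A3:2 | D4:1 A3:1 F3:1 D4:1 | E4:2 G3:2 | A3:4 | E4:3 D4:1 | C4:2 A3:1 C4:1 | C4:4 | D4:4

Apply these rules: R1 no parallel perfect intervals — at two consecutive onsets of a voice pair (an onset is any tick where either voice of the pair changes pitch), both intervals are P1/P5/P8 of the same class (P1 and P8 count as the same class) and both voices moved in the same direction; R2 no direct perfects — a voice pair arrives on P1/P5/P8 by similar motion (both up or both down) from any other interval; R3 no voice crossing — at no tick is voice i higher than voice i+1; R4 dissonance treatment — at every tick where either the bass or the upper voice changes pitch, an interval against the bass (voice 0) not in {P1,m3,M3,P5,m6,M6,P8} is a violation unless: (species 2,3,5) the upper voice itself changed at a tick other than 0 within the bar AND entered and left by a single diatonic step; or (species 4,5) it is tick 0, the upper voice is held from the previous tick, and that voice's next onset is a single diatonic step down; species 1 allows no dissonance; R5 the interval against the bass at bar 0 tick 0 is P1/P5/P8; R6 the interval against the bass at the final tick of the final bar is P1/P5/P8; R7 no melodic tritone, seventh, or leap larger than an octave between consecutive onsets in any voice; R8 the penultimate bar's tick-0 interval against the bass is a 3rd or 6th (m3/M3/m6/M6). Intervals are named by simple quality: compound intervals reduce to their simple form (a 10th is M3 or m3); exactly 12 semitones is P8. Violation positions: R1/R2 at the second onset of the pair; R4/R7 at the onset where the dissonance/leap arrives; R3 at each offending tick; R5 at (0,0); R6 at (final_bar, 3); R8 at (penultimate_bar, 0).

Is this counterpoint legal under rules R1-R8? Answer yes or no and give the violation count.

bar 0: v0=D3 v1=D4 (P8)
bar 1: v0=E3 v1=B3 (P5)
bar 2: v0=C3 v1=A3 (M6)
bar 3: v0=A2 v1=F3 (m6)
bar 4: v0=C3 v1=A3 (M6)
bar 5: v0=D3 v1=D4 (P8)
bar 6: v0=E3 v1=E4 (P8)
bar 7: v0=F3 v1=A3 (M3)
bar 8: v0=G3 v1=E4 (M6)
bar 9: v0=F3 v1=C4 (P5)
bar 10: v0=E3 v1=C4 (m6)
bar 11: v0=D3 v1=D4 (P8)
  R2 @ bar5.0: C3/A3 M6 -> D3/D4 P8 similar
  R1 @ bar6.0: D3/D4 P8 -> E3/E4 P8 similar
  R1 @ bar9.0: G3/D4 P5 -> F3/C4 P5 similar

No (3 violations)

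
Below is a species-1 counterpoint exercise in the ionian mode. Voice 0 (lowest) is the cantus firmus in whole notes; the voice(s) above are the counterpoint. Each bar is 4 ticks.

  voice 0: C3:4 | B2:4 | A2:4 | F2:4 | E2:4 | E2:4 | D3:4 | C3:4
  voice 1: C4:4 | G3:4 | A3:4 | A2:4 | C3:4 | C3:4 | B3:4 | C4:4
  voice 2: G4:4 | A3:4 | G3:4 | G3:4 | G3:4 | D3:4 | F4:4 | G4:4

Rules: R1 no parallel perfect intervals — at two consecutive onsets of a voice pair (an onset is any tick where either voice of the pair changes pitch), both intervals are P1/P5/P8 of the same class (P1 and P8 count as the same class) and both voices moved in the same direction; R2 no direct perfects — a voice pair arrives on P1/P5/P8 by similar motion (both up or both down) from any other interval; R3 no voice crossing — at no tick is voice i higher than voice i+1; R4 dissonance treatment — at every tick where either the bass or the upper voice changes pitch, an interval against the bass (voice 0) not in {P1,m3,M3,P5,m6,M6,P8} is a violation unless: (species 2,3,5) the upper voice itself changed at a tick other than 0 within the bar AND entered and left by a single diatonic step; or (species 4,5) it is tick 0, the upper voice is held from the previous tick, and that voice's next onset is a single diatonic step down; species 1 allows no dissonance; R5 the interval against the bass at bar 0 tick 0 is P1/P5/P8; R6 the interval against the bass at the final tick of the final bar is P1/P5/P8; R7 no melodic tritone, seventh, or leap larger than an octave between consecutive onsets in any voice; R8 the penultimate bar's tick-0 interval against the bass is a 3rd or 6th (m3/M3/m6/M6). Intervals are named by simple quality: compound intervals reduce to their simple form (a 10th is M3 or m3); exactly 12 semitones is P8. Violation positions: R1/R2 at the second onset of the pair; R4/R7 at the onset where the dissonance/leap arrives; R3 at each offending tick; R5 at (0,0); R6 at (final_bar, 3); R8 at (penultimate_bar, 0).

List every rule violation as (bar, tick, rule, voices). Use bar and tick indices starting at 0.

bar 0: v0=C3 v1=C4 v2=G4 downbeat P5
bar 1: v0=B2 v1=G3 v2=A3 downbeat m7
bar 2: v0=A2 v1=A3 v2=G3 downbeat m7
bar 3: v0=F2 v1=A2 v2=G3 downbeat M2
bar 4: v0=E2 v1=C3 v2=G3 downbeat m3
bar 5: v0=E2 v1=C3 v2=D3 downbeat m7
bar 6: v0=D3 v1=B3 v2=F4 downbeat m3
bar 7: v0=C3 v1=C4 v2=G4 downbeat P5
  -> R4 @ bar 1 tick 0 v(0, 2): B2/A3 m7 untreated
  -> R7 @ bar 1 tick 0 v(2,): G4->A3 leap 10st
  -> R3 @ bar 2 tick 0 v(1, 2): A3 above G3
  -> R4 @ bar 2 tick 0 v(0, 2): A2/G3 m7 untreated
  -> R3 @ bar 2 tick 1 v(1, 2): A3 above G3
  -> R3 @ bar 2 tick 2 v(1, 2): A3 above G3
  -> R3 @ bar 2 tick 3 v(1, 2): A3 above G3
  -> R4 @ bar 3 tick 0 v(0, 2): F2/G3 M2 untreated
  -> R4 @ bar 5 tick 0 v(0, 2): E2/D3 m7 untreated
  -> R7 @ bar 6 tick 0 v(0,): E2->D3 leap 10st
  -> R7 @ bar 6 tick 0 v(1,): C3->B3 leap 11st
  -> R7 @ bar 6 tick 0 v(2,): D3->F4 leap 15st
  -> R2 @ bar 7 tick 0 v(1, 2): B3/F4 TT -> C4/G4 P5 similar

(1, 0, R4, (0, 2))
(1, 0, R7, (2,))
(2, 0, R3, (1, 2))
(2, 0, R4, (0, 2))
(2, 1, R3, (1, 2))
(2, 2, R3, (1, 2))
(2, 3, R3, (1, 2))
(3, 0, R4, (0, 2))
(5, 0, R4, (0, 2))
(6, 0, R7, (0,))
(6, 0, R7, (1,))
(6, 0, R7, (2,))
(7, 0, R2, (1, 2))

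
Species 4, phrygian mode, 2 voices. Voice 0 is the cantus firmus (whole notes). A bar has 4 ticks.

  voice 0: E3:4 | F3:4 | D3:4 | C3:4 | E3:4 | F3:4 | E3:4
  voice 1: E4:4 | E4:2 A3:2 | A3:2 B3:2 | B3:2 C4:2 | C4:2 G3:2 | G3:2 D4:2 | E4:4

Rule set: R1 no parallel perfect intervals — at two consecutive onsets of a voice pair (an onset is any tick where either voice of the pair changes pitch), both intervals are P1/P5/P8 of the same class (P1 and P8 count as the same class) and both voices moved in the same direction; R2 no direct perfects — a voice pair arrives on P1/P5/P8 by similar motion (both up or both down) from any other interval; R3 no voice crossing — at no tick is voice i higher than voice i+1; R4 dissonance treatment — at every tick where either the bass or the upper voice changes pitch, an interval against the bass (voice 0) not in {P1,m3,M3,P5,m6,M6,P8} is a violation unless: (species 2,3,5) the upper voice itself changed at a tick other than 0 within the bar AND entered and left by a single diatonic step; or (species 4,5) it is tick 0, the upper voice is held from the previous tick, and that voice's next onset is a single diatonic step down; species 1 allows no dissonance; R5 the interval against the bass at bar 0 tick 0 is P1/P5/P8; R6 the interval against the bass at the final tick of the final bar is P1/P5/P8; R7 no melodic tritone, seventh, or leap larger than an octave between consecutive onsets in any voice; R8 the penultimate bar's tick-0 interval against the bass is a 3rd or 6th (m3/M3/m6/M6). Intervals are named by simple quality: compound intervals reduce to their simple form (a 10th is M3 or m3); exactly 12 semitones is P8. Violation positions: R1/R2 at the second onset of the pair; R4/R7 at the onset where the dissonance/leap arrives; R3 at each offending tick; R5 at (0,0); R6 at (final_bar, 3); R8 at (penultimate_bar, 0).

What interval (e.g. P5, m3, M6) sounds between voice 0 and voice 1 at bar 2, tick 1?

P5

voice 0=D3 voice 1=A3 -> P5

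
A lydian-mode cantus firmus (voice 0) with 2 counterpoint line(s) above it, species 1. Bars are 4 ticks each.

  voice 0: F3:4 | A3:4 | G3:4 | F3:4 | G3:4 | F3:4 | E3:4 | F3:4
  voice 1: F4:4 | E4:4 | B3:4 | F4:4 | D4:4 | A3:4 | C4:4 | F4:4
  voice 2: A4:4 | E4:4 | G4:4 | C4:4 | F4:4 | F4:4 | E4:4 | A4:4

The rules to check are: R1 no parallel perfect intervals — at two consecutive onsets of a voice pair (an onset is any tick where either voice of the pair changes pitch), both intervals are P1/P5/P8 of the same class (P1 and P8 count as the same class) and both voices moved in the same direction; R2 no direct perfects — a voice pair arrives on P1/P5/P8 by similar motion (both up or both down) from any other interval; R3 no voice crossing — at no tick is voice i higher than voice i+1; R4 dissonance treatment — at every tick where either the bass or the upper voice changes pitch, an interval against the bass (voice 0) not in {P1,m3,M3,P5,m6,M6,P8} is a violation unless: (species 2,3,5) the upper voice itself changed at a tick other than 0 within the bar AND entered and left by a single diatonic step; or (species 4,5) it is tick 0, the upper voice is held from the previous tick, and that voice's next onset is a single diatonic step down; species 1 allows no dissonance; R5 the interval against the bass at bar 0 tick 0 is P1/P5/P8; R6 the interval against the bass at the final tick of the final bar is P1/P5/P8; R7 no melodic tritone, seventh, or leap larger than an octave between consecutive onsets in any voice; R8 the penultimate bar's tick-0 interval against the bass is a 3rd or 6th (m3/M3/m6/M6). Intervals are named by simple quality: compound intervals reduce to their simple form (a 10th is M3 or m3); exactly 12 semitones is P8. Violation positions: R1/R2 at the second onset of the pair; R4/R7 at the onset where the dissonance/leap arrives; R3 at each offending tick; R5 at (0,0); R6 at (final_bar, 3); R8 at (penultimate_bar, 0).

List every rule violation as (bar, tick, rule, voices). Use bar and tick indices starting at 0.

bar 0: v0=F3 v1=F4 v2=A4 downbeat M3
bar 1: v0=A3 v1=E4 v2=E4 downbeat P5
bar 2: v0=G3 v1=B3 v2=G4 downbeat P8
bar 3: v0=F3 v1=F4 v2=C4 downbeat P5
bar 4: v0=G3 v1=D4 v2=F4 downbeat m7
bar 5: v0=F3 v1=A3 v2=F4 downbeat P8
bar 6: v0=E3 v1=C4 v2=E4 downbeat P8
bar 7: v0=F3 v1=F4 v2=A4 downbeat M3
  -> R5 @ bar 0 tick 0 v(0, 2): opens on M3
  -> R2 @ bar 1 tick 0 v(1, 2): F4/A4 M3 -> E4/E4 P1 similar
  -> R2 @ bar 3 tick 0 v(0, 2): G3/G4 P8 -> F3/C4 P5 similar
  -> R3 @ bar 3 tick 0 v(1, 2): F4 above C4
  -> R7 @ bar 3 tick 0 v(1,): B3->F4 leap 6st
  -> R3 @ bar 3 tick 1 v(1, 2): F4 above C4
  -> R3 @ bar 3 tick 2 v(1, 2): F4 above C4
  -> R3 @ bar 3 tick 3 v(1, 2): F4 above C4
  -> R4 @ bar 4 tick 0 v(0, 2): G3/F4 m7 untreated
  -> R1 @ bar 6 tick 0 v(0, 2): F3/F4 P8 -> E3/E4 P8 similar
  -> R8 @ bar 6 tick 0 v(0, 2): penult P8 not 3rd/6th
  -> R2 @ bar 7 tick 0 v(0, 1): E3/C4 m6 -> F3/F4 P8 similar
  -> R6 @ bar 7 tick 3 v(0, 2): closes on M3

(0, 0, R5, (0, 2))
(1, 0, R2, (1, 2))
(3, 0, R2, (0, 2))
(3, 0, R3, (1, 2))
(3, 0, R7, (1,))
(3, 1, R3, (1, 2))
(3, 2, R3, (1, 2))
(3, 3, R3, (1, 2))
(4, 0, R4, (0, 2))
(6, 0, R1, (0, 2))
(6, 0, R8, (0, 2))
(7, 0, R2, (0, 1))
(7, 3, R6, (0, 2))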